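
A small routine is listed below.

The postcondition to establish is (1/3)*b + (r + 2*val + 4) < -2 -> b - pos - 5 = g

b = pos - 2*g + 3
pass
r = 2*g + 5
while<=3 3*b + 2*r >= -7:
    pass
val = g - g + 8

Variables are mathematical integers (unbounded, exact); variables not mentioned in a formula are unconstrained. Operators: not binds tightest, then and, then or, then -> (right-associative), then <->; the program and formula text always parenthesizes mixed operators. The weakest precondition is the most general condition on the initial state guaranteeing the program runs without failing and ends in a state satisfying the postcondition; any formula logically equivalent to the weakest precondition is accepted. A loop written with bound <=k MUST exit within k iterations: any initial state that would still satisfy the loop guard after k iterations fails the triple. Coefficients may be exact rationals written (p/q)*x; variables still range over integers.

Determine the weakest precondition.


Working backward. After the program, the postcondition (1/3)*b + (r + 2*val + 4) < -2 -> b - pos - 5 = g must hold; in canonical form it is (1/3)*b + r + 2*val < -6 -> b = g + pos + 5.
Before val := g - g + 8: (1/3)*b + r < -22 -> b = g + pos + 5
Before the loop (bound <=3), unroll the exhaustion recursion (WP_0 = exit-now case; WP_j = one more guarded iteration, up to j = 3):
  WP_0: (not (3*b + 2*r >= -7)) and ((1/3)*b + r < -22 -> b = g + pos + 5)
  WP_1: (3*b + 2*r >= -7 -> ((not (3*b + 2*r >= -7)) and ((1/3)*b + r < -22 -> b = g + pos + 5))) and ((not (3*b + 2*r >= -7)) -> ((1/3)*b + r < -22 -> b = g + pos + 5))
  WP_2: (3*b + 2*r >= -7 -> ((3*b + 2*r >= -7 -> ((not (3*b + 2*r >= -7)) and ((1/3)*b + r < -22 -> b = g + pos + 5))) and ((not (3*b + 2*r >= -7)) -> ((1/3)*b + r < -22 -> b = g + pos + 5)))) and ((not (3*b + 2*r >= -7)) -> ((1/3)*b + r < -22 -> b = g + pos + 5))
  WP_3: (3*b + 2*r >= -7 -> ((3*b + 2*r >= -7 -> ((3*b + 2*r >= -7 -> ((not (3*b + 2*r >= -7)) and ((1/3)*b + r < -22 -> b = g + pos + 5))) and ((not (3*b + 2*r >= -7)) -> ((1/3)*b + r < -22 -> b = g + pos + 5)))) and ((not (3*b + 2*r >= -7)) -> ((1/3)*b + r < -22 -> b = g + pos + 5)))) and ((not (3*b + 2*r >= -7)) -> ((1/3)*b + r < -22 -> b = g + pos + 5))
So before the loop: (3*b + 2*r >= -7 -> ((3*b + 2*r >= -7 -> ((3*b + 2*r >= -7 -> ((not (3*b + 2*r >= -7)) and ((1/3)*b + r < -22 -> b = g + pos + 5))) and ((not (3*b + 2*r >= -7)) -> ((1/3)*b + r < -22 -> b = g + pos + 5)))) and ((not (3*b + 2*r >= -7)) -> ((1/3)*b + r < -22 -> b = g + pos + 5)))) and ((not (3*b + 2*r >= -7)) -> ((1/3)*b + r < -22 -> b = g + pos + 5))
Before r := 2*g + 5: (3*b + 4*g >= -17 -> ((3*b + 4*g >= -17 -> ((3*b + 4*g >= -17 -> ((not (3*b + 4*g >= -17)) and ((1/3)*b + 2*g < -27 -> b = g + pos + 5))) and ((not (3*b + 4*g >= -17)) -> ((1/3)*b + 2*g < -27 -> b = g + pos + 5)))) and ((not (3*b + 4*g >= -17)) -> ((1/3)*b + 2*g < -27 -> b = g + pos + 5)))) and ((not (3*b + 4*g >= -17)) -> ((1/3)*b + 2*g < -27 -> b = g + pos + 5))
Before skip: (3*b + 4*g >= -17 -> ((3*b + 4*g >= -17 -> ((3*b + 4*g >= -17 -> ((not (3*b + 4*g >= -17)) and ((1/3)*b + 2*g < -27 -> b = g + pos + 5))) and ((not (3*b + 4*g >= -17)) -> ((1/3)*b + 2*g < -27 -> b = g + pos + 5)))) and ((not (3*b + 4*g >= -17)) -> ((1/3)*b + 2*g < -27 -> b = g + pos + 5)))) and ((not (3*b + 4*g >= -17)) -> ((1/3)*b + 2*g < -27 -> b = g + pos + 5))
Before b := pos - 2*g + 3: (3*pos >= 2*g - 26 -> ((3*pos >= 2*g - 26 -> ((3*pos >= 2*g - 26 -> ((not (3*pos >= 2*g - 26)) and ((4/3)*g + (1/3)*pos < -28 -> 3*g = -2))) and ((not (3*pos >= 2*g - 26)) -> ((4/3)*g + (1/3)*pos < -28 -> 3*g = -2)))) and ((not (3*pos >= 2*g - 26)) -> ((4/3)*g + (1/3)*pos < -28 -> 3*g = -2)))) and ((not (3*pos >= 2*g - 26)) -> ((4/3)*g + (1/3)*pos < -28 -> 3*g = -2))
Answer: WP = (3*pos >= 2*g - 26 -> ((3*pos >= 2*g - 26 -> ((3*pos >= 2*g - 26 -> ((not (3*pos >= 2*g - 26)) and ((4/3)*g + (1/3)*pos < -28 -> 3*g = -2))) and ((not (3*pos >= 2*g - 26)) -> ((4/3)*g + (1/3)*pos < -28 -> 3*g = -2)))) and ((not (3*pos >= 2*g - 26)) -> ((4/3)*g + (1/3)*pos < -28 -> 3*g = -2)))) and ((not (3*pos >= 2*g - 26)) -> ((4/3)*g + (1/3)*pos < -28 -> 3*g = -2))


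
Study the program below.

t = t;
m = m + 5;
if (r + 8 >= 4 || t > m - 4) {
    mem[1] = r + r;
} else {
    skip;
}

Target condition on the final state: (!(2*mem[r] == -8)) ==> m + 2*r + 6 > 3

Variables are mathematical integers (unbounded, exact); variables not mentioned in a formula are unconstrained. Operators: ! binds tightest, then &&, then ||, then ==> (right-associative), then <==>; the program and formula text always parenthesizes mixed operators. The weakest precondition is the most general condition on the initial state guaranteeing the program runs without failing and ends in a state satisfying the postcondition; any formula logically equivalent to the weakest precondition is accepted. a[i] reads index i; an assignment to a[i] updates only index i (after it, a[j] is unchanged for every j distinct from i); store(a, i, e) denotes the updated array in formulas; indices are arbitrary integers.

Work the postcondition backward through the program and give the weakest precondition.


Working backward. After the program, the postcondition (!(2*mem[r] == -8)) ==> m + 2*r + 6 > 3 must hold; in canonical form it is (!(2*mem[r] == -8)) ==> m + 2*r > -3.
Then branch requires (!(2*store(mem, 1, 2*r)[r] == -8)) ==> m + 2*r > -3; else branch requires (!(2*mem[r] == -8)) ==> m + 2*r > -3.
Before the if: ((r >= -4 || t > m - 4) ==> ((!(2*store(mem, 1, 2*r)[r] == -8)) ==> m + 2*r > -3)) && ((!(r >= -4 || t > m - 4)) ==> ((!(2*mem[r] == -8)) ==> m + 2*r > -3))
Before m := m + 5: ((r >= -4 || t > m + 1) ==> ((!(2*store(mem, 1, 2*r)[r] == -8)) ==> m + 2*r > -8)) && ((!(r >= -4 || t > m + 1)) ==> ((!(2*mem[r] == -8)) ==> m + 2*r > -8))
Before t := t: ((r >= -4 || t > m + 1) ==> ((!(2*store(mem, 1, 2*r)[r] == -8)) ==> m + 2*r > -8)) && ((!(r >= -4 || t > m + 1)) ==> ((!(2*mem[r] == -8)) ==> m + 2*r > -8))
Answer: WP = ((r >= -4 || t > m + 1) ==> ((!(2*store(mem, 1, 2*r)[r] == -8)) ==> m + 2*r > -8)) && ((!(r >= -4 || t > m + 1)) ==> ((!(2*mem[r] == -8)) ==> m + 2*r > -8))


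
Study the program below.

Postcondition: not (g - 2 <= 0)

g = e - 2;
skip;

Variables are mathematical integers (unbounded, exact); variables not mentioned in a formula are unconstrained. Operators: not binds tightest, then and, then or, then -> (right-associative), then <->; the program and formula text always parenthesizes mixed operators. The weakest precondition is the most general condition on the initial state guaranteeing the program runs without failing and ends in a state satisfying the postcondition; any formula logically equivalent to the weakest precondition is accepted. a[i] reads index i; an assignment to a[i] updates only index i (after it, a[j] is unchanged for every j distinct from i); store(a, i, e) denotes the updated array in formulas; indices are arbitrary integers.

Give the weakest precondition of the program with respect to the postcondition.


Working backward. After the program, the postcondition not (g - 2 <= 0) must hold; in canonical form it is not (g <= 2).
Before skip: not (g <= 2)
Before g := e - 2: not (e <= 4)
Answer: WP = not (e <= 4)


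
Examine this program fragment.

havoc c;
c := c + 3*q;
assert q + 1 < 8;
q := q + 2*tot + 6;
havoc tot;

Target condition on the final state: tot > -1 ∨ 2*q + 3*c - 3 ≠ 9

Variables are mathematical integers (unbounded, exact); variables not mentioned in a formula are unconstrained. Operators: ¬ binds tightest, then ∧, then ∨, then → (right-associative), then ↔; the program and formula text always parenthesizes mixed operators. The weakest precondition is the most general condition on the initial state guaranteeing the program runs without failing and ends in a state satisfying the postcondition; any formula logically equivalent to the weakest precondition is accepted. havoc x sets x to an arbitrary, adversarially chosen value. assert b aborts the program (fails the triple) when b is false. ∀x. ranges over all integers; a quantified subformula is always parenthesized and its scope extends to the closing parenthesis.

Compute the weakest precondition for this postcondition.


Working backward. After the program, the postcondition tot > -1 ∨ 2*q + 3*c - 3 ≠ 9 must hold; in canonical form it is tot > -1 ∨ 3*c + 2*q ≠ 12.
Before havoc tot: ∀tot_1. (tot_1 > -1 ∨ 3*c + 2*q ≠ 12)
Before q := q + 2*tot + 6: ∀tot_1. (tot_1 > -1 ∨ 3*c + 2*q + 4*tot ≠ 0)
Before assert q + 1 < 8: q < 7 ∧ (∀tot_1. (tot_1 > -1 ∨ 3*c + 2*q + 4*tot ≠ 0))
Before c := c + 3*q: q < 7 ∧ (∀tot_1. (tot_1 > -1 ∨ 3*c + 11*q + 4*tot ≠ 0))
Before havoc c: ∀c_1. (q < 7 ∧ (∀tot_1. (tot_1 > -1 ∨ 3*c_1 + 11*q + 4*tot ≠ 0)))
Answer: WP = ∀c_1. (q < 7 ∧ (∀tot_1. (tot_1 > -1 ∨ 3*c_1 + 11*q + 4*tot ≠ 0)))


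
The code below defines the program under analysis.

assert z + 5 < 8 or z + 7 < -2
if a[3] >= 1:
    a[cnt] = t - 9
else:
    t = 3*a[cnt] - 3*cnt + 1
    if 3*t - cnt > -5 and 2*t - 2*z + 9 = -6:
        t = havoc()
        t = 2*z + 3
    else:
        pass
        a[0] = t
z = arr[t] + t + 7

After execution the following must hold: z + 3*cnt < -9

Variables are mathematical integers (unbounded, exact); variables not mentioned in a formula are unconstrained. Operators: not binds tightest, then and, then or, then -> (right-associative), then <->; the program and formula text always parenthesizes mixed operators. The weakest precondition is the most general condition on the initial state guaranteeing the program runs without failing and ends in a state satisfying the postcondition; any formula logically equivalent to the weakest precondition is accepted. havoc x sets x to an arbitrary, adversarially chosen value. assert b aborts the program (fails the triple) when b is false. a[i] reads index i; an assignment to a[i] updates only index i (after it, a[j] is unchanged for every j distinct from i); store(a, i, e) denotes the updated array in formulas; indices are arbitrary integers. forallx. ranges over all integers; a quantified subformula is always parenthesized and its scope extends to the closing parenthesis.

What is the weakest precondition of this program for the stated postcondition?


Working backward. After the program, the postcondition z + 3*cnt < -9 must hold; in canonical form it is 3*cnt + z < -9.
Before z := arr[t] + t + 7: arr[t] + 3*cnt + t < -16
Then branch requires arr[t] + 3*cnt + t < -16; else branch requires ((9*a[cnt] > 10*cnt - 8 and 6*a[cnt] = 6*cnt + 2*z - 17) -> arr[2*z + 3] + 3*cnt + 2*z < -19) and ((not (9*a[cnt] > 10*cnt - 8 and 6*a[cnt] = 6*cnt + 2*z - 17)) -> 3*a[cnt] + arr[3*a[cnt] - 3*cnt + 1] < -17).
Before the if: (a[3] >= 1 -> arr[t] + 3*cnt + t < -16) and ((not (a[3] >= 1)) -> (((9*a[cnt] > 10*cnt - 8 and 6*a[cnt] = 6*cnt + 2*z - 17) -> arr[2*z + 3] + 3*cnt + 2*z < -19) and ((not (9*a[cnt] > 10*cnt - 8 and 6*a[cnt] = 6*cnt + 2*z - 17)) -> 3*a[cnt] + arr[3*a[cnt] - 3*cnt + 1] < -17)))
Before assert z + 5 < 8 or z + 7 < -2: (z < 3 or z < -9) and (a[3] >= 1 -> arr[t] + 3*cnt + t < -16) and ((not (a[3] >= 1)) -> (((9*a[cnt] > 10*cnt - 8 and 6*a[cnt] = 6*cnt + 2*z - 17) -> arr[2*z + 3] + 3*cnt + 2*z < -19) and ((not (9*a[cnt] > 10*cnt - 8 and 6*a[cnt] = 6*cnt + 2*z - 17)) -> 3*a[cnt] + arr[3*a[cnt] - 3*cnt + 1] < -17)))
Answer: WP = (z < 3 or z < -9) and (a[3] >= 1 -> arr[t] + 3*cnt + t < -16) and ((not (a[3] >= 1)) -> (((9*a[cnt] > 10*cnt - 8 and 6*a[cnt] = 6*cnt + 2*z - 17) -> arr[2*z + 3] + 3*cnt + 2*z < -19) and ((not (9*a[cnt] > 10*cnt - 8 and 6*a[cnt] = 6*cnt + 2*z - 17)) -> 3*a[cnt] + arr[3*a[cnt] - 3*cnt + 1] < -17)))


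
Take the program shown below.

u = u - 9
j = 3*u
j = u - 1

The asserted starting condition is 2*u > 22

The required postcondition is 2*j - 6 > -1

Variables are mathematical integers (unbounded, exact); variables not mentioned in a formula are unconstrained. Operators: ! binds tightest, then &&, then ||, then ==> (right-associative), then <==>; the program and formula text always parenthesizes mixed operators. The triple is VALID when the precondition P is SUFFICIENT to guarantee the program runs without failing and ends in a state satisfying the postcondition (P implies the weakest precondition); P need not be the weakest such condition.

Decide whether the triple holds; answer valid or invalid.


Working backward. After the program, the postcondition 2*j - 6 > -1 must hold; in canonical form it is 2*j > 5.
Before j := u - 1: 2*u > 7
Before j := 3*u: 2*u > 7
Before u := u - 9: 2*u > 25
The weakest precondition is 2*u > 25.
Check whether 2*u > 22 implies it.
Countermodel: at the initial state u = 12, the precondition holds but the weakest precondition fails.
Answer: invalid


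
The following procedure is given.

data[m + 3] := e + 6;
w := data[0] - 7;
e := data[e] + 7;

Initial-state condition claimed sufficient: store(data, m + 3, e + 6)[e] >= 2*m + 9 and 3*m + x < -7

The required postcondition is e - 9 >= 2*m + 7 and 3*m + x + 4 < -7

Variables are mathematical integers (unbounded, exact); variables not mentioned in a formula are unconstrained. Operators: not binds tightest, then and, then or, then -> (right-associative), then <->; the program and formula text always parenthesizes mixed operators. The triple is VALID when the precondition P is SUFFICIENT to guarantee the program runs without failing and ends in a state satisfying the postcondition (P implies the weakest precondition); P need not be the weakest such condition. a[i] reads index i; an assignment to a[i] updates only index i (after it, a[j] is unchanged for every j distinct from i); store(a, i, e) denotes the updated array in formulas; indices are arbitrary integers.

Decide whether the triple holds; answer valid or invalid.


Working backward. After the program, the postcondition e - 9 >= 2*m + 7 and 3*m + x + 4 < -7 must hold; in canonical form it is e >= 2*m + 16 and 3*m + x < -11.
Before e := data[e] + 7: data[e] >= 2*m + 9 and 3*m + x < -11
Before w := data[0] - 7: data[e] >= 2*m + 9 and 3*m + x < -11
Before data[m + 3] := e + 6: store(data, m + 3, e + 6)[e] >= 2*m + 9 and 3*m + x < -11
The weakest precondition is store(data, m + 3, e + 6)[e] >= 2*m + 9 and 3*m + x < -11.
Check whether store(data, m + 3, e + 6)[e] >= 2*m + 9 and 3*m + x < -7 implies it.
Countermodel: at the initial state data = {[3] = 2, [4] = 9, elsewhere 2}, e = 4, m = 0, x = -8, the precondition holds but the weakest precondition fails.
Answer: invalid


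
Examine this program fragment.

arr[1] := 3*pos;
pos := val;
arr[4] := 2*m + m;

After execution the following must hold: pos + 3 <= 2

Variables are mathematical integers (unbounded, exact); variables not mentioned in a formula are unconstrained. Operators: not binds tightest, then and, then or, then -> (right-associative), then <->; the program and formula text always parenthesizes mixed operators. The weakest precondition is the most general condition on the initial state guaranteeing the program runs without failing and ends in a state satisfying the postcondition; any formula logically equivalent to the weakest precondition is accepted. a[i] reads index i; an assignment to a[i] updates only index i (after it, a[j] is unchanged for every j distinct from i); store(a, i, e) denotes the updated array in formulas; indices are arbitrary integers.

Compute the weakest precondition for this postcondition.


Working backward. After the program, the postcondition pos + 3 <= 2 must hold; in canonical form it is pos <= -1.
Before arr[4] := 2*m + m: pos <= -1
Before pos := val: val <= -1
Before arr[1] := 3*pos: val <= -1
Answer: WP = val <= -1


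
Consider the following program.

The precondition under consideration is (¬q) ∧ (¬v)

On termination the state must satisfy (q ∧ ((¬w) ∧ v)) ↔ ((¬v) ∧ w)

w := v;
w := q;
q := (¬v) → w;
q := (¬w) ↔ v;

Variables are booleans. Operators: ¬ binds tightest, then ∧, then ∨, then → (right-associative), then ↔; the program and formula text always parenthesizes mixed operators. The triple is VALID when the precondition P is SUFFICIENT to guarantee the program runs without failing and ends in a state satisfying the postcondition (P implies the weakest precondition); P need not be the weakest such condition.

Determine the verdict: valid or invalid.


Working backward. After the program, the postcondition (q ∧ ((¬w) ∧ v)) ↔ ((¬v) ∧ w) must hold; in canonical form it is (q ∧ (¬w) ∧ v) ↔ ((¬v) ∧ w).
Before q := (¬w) ↔ v: (((¬w) ↔ v) ∧ (¬w) ∧ v) ↔ ((¬v) ∧ w)
Before q := (¬v) → w: (((¬w) ↔ v) ∧ (¬w) ∧ v) ↔ ((¬v) ∧ w)
Before w := q: (((¬q) ↔ v) ∧ (¬q) ∧ v) ↔ ((¬v) ∧ q)
Before w := v: (((¬q) ↔ v) ∧ (¬q) ∧ v) ↔ ((¬v) ∧ q)
The weakest precondition is (((¬q) ↔ v) ∧ (¬q) ∧ v) ↔ ((¬v) ∧ q).
Check whether (¬q) ∧ (¬v) implies it.
Every state satisfying the precondition satisfies the weakest precondition: the implication holds.
Answer: valid


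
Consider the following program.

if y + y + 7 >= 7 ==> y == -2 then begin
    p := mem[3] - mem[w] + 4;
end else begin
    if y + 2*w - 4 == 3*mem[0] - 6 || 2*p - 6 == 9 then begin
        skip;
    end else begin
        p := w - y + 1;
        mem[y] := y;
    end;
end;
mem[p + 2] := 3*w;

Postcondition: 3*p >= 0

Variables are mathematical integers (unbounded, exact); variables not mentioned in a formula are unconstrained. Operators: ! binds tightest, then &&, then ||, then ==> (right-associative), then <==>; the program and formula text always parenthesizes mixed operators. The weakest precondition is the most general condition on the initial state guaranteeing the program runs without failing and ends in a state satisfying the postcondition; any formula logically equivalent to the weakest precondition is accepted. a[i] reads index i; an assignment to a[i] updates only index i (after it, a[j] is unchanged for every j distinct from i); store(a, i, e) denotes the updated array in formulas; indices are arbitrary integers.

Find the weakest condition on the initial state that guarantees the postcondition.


Working backward. After the program, 3*p >= 0 must hold.
Before mem[p + 2] := 3*w: 3*p >= 0
Then branch requires 3*mem[3] >= 3*mem[w] - 12; else branch requires ((2*w + y == 3*mem[0] - 2 || 2*p == 15) ==> 3*p >= 0) && ((!(2*w + y == 3*mem[0] - 2 || 2*p == 15)) ==> 3*w >= 3*y - 3).
Before the if: ((2*y >= 0 ==> y == -2) ==> 3*mem[3] >= 3*mem[w] - 12) && ((!(2*y >= 0 ==> y == -2)) ==> (((2*w + y == 3*mem[0] - 2 || 2*p == 15) ==> 3*p >= 0) && ((!(2*w + y == 3*mem[0] - 2 || 2*p == 15)) ==> 3*w >= 3*y - 3)))
Answer: WP = ((2*y >= 0 ==> y == -2) ==> 3*mem[3] >= 3*mem[w] - 12) && ((!(2*y >= 0 ==> y == -2)) ==> (((2*w + y == 3*mem[0] - 2 || 2*p == 15) ==> 3*p >= 0) && ((!(2*w + y == 3*mem[0] - 2 || 2*p == 15)) ==> 3*w >= 3*y - 3)))


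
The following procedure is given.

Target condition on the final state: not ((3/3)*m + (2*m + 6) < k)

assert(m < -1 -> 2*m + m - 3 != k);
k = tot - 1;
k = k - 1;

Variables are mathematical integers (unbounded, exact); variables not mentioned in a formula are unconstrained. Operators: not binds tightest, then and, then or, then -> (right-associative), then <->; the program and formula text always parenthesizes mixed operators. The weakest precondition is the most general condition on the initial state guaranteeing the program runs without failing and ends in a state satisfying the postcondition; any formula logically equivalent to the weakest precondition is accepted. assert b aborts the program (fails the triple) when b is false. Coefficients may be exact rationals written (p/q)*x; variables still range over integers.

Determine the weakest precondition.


Working backward. After the program, the postcondition not ((3/3)*m + (2*m + 6) < k) must hold; in canonical form it is not (3*m < k - 6).
Before k := k - 1: not (3*m < k - 7)
Before k := tot - 1: not (3*m < tot - 8)
Before assert m < -1 -> 2*m + m - 3 != k: (m < -1 -> 3*m != k + 3) and (not (3*m < tot - 8))
Answer: WP = (m < -1 -> 3*m != k + 3) and (not (3*m < tot - 8))


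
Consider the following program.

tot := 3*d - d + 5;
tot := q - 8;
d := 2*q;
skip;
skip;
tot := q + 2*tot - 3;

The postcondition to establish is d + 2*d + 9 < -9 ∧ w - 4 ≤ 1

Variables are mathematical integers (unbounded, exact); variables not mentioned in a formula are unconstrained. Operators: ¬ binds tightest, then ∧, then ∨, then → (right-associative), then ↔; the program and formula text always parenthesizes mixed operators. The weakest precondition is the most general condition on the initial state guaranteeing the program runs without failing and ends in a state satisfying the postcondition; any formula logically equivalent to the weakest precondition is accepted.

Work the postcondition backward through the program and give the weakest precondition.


Working backward. After the program, the postcondition d + 2*d + 9 < -9 ∧ w - 4 ≤ 1 must hold; in canonical form it is 3*d < -18 ∧ w ≤ 5.
Before tot := q + 2*tot - 3: 3*d < -18 ∧ w ≤ 5
Before skip: 3*d < -18 ∧ w ≤ 5
Before skip: 3*d < -18 ∧ w ≤ 5
Before d := 2*q: 6*q < -18 ∧ w ≤ 5
Before tot := q - 8: 6*q < -18 ∧ w ≤ 5
Before tot := 3*d - d + 5: 6*q < -18 ∧ w ≤ 5
Answer: WP = 6*q < -18 ∧ w ≤ 5


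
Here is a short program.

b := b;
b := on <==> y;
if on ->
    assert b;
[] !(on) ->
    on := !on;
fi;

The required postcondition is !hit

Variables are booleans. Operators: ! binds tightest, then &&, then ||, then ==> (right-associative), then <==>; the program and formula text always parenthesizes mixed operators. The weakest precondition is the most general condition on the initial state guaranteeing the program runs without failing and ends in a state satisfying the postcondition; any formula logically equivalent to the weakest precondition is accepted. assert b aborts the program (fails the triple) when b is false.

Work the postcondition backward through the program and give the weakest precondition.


Working backward. After the program, !hit must hold.
Then branch requires b && (!hit); else branch requires !hit.
Before the if: (on ==> (b && (!hit))) && ((!on) ==> (!hit))
Before b := on <==> y: (on ==> ((on <==> y) && (!hit))) && ((!on) ==> (!hit))
Before b := b: (on ==> ((on <==> y) && (!hit))) && ((!on) ==> (!hit))
Answer: WP = (on ==> ((on <==> y) && (!hit))) && ((!on) ==> (!hit))


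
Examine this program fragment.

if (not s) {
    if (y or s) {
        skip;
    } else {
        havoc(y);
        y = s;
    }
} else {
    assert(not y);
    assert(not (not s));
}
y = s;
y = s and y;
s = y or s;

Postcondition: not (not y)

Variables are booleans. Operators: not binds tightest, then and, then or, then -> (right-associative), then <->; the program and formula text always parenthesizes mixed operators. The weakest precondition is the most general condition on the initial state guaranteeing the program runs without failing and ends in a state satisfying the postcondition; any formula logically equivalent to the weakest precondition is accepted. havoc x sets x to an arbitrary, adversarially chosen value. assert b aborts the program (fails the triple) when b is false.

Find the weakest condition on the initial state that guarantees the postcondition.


Working backward. After the program, the postcondition not (not y) must hold; in canonical form it is y.
Before s := y or s: y
Before y := s and y: s and y
Before y := s: s
Then branch requires ((y or s) -> s) and ((not (y or s)) -> s); else branch requires (not y) and s.
Before the if: ((not s) -> (((y or s) -> s) and ((not (y or s)) -> s))) and (s -> ((not y) and s))
Answer: WP = ((not s) -> (((y or s) -> s) and ((not (y or s)) -> s))) and (s -> ((not y) and s))


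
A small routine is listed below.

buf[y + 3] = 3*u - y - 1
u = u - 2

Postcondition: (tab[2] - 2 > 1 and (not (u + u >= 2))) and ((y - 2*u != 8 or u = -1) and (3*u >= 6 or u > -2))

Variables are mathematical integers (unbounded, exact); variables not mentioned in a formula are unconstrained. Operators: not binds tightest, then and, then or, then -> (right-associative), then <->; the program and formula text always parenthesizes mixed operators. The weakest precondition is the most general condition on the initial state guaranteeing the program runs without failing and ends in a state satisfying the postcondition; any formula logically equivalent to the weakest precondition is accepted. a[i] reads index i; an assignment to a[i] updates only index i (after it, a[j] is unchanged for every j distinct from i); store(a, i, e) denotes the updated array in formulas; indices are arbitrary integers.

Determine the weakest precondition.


Working backward. After the program, the postcondition (tab[2] - 2 > 1 and (not (u + u >= 2))) and ((y - 2*u != 8 or u = -1) and (3*u >= 6 or u > -2)) must hold; in canonical form it is tab[2] > 3 and (not (2*u >= 2)) and (y != 2*u + 8 or u = -1) and (3*u >= 6 or u > -2).
Before u := u - 2: tab[2] > 3 and (not (2*u >= 6)) and (y != 2*u + 4 or u = 1) and (3*u >= 12 or u > 0)
Before buf[y + 3] := 3*u - y - 1: tab[2] > 3 and (not (2*u >= 6)) and (y != 2*u + 4 or u = 1) and (3*u >= 12 or u > 0)
Answer: WP = tab[2] > 3 and (not (2*u >= 6)) and (y != 2*u + 4 or u = 1) and (3*u >= 12 or u > 0)


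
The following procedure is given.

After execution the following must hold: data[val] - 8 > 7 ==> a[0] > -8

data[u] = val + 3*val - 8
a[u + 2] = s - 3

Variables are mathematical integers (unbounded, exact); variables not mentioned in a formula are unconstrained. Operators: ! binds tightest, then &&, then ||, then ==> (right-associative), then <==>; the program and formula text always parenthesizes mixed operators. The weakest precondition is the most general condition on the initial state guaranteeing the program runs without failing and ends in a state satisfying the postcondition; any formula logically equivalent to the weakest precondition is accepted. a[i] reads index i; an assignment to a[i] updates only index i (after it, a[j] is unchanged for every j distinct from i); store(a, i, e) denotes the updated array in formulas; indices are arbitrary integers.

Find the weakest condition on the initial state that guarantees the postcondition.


Working backward. After the program, the postcondition data[val] - 8 > 7 ==> a[0] > -8 must hold; in canonical form it is data[val] > 15 ==> a[0] > -8.
Before a[u + 2] := s - 3: data[val] > 15 ==> store(a, u + 2, s - 3)[0] > -8
Before data[u] := val + 3*val - 8: store(data, u, 4*val - 8)[val] > 15 ==> store(a, u + 2, s - 3)[0] > -8
Answer: WP = store(data, u, 4*val - 8)[val] > 15 ==> store(a, u + 2, s - 3)[0] > -8


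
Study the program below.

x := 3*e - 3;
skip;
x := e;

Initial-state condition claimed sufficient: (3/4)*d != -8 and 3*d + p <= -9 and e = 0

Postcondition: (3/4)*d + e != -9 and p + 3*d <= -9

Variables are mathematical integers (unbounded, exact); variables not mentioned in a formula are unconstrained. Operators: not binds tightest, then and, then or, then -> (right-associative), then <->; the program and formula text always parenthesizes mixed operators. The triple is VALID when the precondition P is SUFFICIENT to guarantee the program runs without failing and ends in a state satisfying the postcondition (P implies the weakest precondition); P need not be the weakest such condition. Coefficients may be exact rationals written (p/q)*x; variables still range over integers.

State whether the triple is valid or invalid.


Working backward. After the program, the postcondition (3/4)*d + e != -9 and p + 3*d <= -9 must hold; in canonical form it is (3/4)*d + e != -9 and 3*d + p <= -9.
Before x := e: (3/4)*d + e != -9 and 3*d + p <= -9
Before skip: (3/4)*d + e != -9 and 3*d + p <= -9
Before x := 3*e - 3: (3/4)*d + e != -9 and 3*d + p <= -9
The weakest precondition is (3/4)*d + e != -9 and 3*d + p <= -9.
Check whether (3/4)*d != -8 and 3*d + p <= -9 and e = 0 implies it.
Countermodel: at the initial state d = -12, e = 0, p = 27, the precondition holds but the weakest precondition fails.
Answer: invalid


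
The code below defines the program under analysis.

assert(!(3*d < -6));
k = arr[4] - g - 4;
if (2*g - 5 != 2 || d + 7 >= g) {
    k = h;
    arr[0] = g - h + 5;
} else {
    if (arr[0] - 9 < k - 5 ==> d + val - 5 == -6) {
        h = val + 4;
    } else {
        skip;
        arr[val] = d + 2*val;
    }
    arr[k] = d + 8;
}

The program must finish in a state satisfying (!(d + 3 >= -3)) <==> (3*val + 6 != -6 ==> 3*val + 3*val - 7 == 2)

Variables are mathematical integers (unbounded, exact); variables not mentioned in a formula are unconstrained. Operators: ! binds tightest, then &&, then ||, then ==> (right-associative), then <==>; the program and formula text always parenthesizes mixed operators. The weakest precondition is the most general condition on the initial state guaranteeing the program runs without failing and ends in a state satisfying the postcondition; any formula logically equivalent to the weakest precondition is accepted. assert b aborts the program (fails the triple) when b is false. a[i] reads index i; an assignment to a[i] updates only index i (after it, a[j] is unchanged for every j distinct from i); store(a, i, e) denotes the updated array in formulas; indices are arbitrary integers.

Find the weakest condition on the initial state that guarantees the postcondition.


Working backward. After the program, the postcondition (!(d + 3 >= -3)) <==> (3*val + 6 != -6 ==> 3*val + 3*val - 7 == 2) must hold; in canonical form it is (!(d >= -6)) <==> (3*val != -12 ==> 6*val == 9).
Then branch requires (!(d >= -6)) <==> (3*val != -12 ==> 6*val == 9); else branch requires ((arr[0] < k + 4 ==> d + val == -1) ==> ((!(d >= -6)) <==> (3*val != -12 ==> 6*val == 9))) && ((!(arr[0] < k + 4 ==> d + val == -1)) ==> ((!(d >= -6)) <==> (3*val != -12 ==> 6*val == 9))).
Before the if: ((2*g != 7 || d >= g - 7) ==> ((!(d >= -6)) <==> (3*val != -12 ==> 6*val == 9))) && ((!(2*g != 7 || d >= g - 7)) ==> (((arr[0] < k + 4 ==> d + val == -1) ==> ((!(d >= -6)) <==> (3*val != -12 ==> 6*val == 9))) && ((!(arr[0] < k + 4 ==> d + val == -1)) ==> ((!(d >= -6)) <==> (3*val != -12 ==> 6*val == 9)))))
Before k := arr[4] - g - 4: ((2*g != 7 || d >= g - 7) ==> ((!(d >= -6)) <==> (3*val != -12 ==> 6*val == 9))) && ((!(2*g != 7 || d >= g - 7)) ==> (((arr[0] + g < arr[4] ==> d + val == -1) ==> ((!(d >= -6)) <==> (3*val != -12 ==> 6*val == 9))) && ((!(arr[0] + g < arr[4] ==> d + val == -1)) ==> ((!(d >= -6)) <==> (3*val != -12 ==> 6*val == 9)))))
Before assert !(3*d < -6): (!(3*d < -6)) && ((2*g != 7 || d >= g - 7) ==> ((!(d >= -6)) <==> (3*val != -12 ==> 6*val == 9))) && ((!(2*g != 7 || d >= g - 7)) ==> (((arr[0] + g < arr[4] ==> d + val == -1) ==> ((!(d >= -6)) <==> (3*val != -12 ==> 6*val == 9))) && ((!(arr[0] + g < arr[4] ==> d + val == -1)) ==> ((!(d >= -6)) <==> (3*val != -12 ==> 6*val == 9)))))
Answer: WP = (!(3*d < -6)) && ((2*g != 7 || d >= g - 7) ==> ((!(d >= -6)) <==> (3*val != -12 ==> 6*val == 9))) && ((!(2*g != 7 || d >= g - 7)) ==> (((arr[0] + g < arr[4] ==> d + val == -1) ==> ((!(d >= -6)) <==> (3*val != -12 ==> 6*val == 9))) && ((!(arr[0] + g < arr[4] ==> d + val == -1)) ==> ((!(d >= -6)) <==> (3*val != -12 ==> 6*val == 9)))))


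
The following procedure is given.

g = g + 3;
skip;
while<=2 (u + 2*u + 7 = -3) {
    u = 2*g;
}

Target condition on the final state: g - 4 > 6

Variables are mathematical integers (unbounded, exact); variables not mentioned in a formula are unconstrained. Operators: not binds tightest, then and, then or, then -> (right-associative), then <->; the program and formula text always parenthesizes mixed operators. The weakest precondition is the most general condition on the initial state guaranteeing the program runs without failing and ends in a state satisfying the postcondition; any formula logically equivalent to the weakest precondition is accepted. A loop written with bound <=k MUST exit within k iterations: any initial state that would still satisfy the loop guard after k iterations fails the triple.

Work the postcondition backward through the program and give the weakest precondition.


Working backward. After the program, the postcondition g - 4 > 6 must hold; in canonical form it is g > 10.
Before the loop (bound <=2), unroll the exhaustion recursion (WP_0 = exit-now case; WP_j = one more guarded iteration, up to j = 2):
  WP_0: (not (3*u = -10)) and g > 10
  WP_1: (3*u = -10 -> ((not (6*g = -10)) and g > 10)) and ((not (3*u = -10)) -> g > 10)
  WP_2: (3*u = -10 -> ((6*g = -10 -> ((not (6*g = -10)) and g > 10)) and ((not (6*g = -10)) -> g > 10))) and ((not (3*u = -10)) -> g > 10)
So before the loop: (3*u = -10 -> ((6*g = -10 -> ((not (6*g = -10)) and g > 10)) and ((not (6*g = -10)) -> g > 10))) and ((not (3*u = -10)) -> g > 10)
Before skip: (3*u = -10 -> ((6*g = -10 -> ((not (6*g = -10)) and g > 10)) and ((not (6*g = -10)) -> g > 10))) and ((not (3*u = -10)) -> g > 10)
Before g := g + 3: (3*u = -10 -> ((6*g = -28 -> ((not (6*g = -28)) and g > 7)) and ((not (6*g = -28)) -> g > 7))) and ((not (3*u = -10)) -> g > 7)
Answer: WP = (3*u = -10 -> ((6*g = -28 -> ((not (6*g = -28)) and g > 7)) and ((not (6*g = -28)) -> g > 7))) and ((not (3*u = -10)) -> g > 7)


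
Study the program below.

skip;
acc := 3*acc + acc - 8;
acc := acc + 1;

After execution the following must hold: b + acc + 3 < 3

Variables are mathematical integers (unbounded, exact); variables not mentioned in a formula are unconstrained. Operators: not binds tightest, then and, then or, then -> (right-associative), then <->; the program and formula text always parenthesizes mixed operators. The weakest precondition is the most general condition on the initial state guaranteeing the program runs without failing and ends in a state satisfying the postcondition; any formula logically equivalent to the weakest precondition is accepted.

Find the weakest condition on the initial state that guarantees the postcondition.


Working backward. After the program, the postcondition b + acc + 3 < 3 must hold; in canonical form it is acc + b < 0.
Before acc := acc + 1: acc + b < -1
Before acc := 3*acc + acc - 8: 4*acc + b < 7
Before skip: 4*acc + b < 7
Answer: WP = 4*acc + b < 7


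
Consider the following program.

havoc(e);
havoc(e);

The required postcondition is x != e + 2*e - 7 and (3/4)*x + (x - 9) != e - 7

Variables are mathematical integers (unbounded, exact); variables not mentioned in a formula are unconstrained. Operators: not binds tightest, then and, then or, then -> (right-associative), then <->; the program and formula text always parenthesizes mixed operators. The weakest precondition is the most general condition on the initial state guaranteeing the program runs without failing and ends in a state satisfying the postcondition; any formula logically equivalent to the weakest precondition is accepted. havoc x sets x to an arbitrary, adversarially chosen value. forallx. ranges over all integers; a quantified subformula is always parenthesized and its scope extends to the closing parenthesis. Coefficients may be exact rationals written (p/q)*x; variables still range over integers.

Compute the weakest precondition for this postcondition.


Working backward. After the program, the postcondition x != e + 2*e - 7 and (3/4)*x + (x - 9) != e - 7 must hold; in canonical form it is x != 3*e - 7 and (7/4)*x != e + 2.
Before havoc e: forall e_1. (x != 3*e_1 - 7 and (7/4)*x != e_1 + 2)
Before havoc e: forall e_1. (x != 3*e_1 - 7 and (7/4)*x != e_1 + 2)
Answer: WP = forall e_1. (x != 3*e_1 - 7 and (7/4)*x != e_1 + 2)


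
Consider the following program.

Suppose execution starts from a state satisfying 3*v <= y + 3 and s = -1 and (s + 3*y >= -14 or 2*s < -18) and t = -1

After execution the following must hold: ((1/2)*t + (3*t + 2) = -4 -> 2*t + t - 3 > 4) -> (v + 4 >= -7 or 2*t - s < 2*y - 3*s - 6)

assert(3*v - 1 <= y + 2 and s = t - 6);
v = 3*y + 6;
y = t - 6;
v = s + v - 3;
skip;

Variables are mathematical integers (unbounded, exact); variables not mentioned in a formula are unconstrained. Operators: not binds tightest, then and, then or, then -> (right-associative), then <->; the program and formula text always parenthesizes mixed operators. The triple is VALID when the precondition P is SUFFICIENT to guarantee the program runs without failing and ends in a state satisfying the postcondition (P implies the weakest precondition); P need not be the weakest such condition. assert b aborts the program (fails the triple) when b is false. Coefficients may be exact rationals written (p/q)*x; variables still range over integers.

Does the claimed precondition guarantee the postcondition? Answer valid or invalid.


Working backward. After the program, the postcondition ((1/2)*t + (3*t + 2) = -4 -> 2*t + t - 3 > 4) -> (v + 4 >= -7 or 2*t - s < 2*y - 3*s - 6) must hold; in canonical form it is ((7/2)*t = -6 -> 3*t > 7) -> (v >= -11 or 2*s + 2*t < 2*y - 6).
Before skip: ((7/2)*t = -6 -> 3*t > 7) -> (v >= -11 or 2*s + 2*t < 2*y - 6)
Before v := s + v - 3: ((7/2)*t = -6 -> 3*t > 7) -> (s + v >= -8 or 2*s + 2*t < 2*y - 6)
Before y := t - 6: ((7/2)*t = -6 -> 3*t > 7) -> (s + v >= -8 or 2*s < -18)
Before v := 3*y + 6: ((7/2)*t = -6 -> 3*t > 7) -> (s + 3*y >= -14 or 2*s < -18)
Before assert 3*v - 1 <= y + 2 and s = t - 6: 3*v <= y + 3 and s = t - 6 and (((7/2)*t = -6 -> 3*t > 7) -> (s + 3*y >= -14 or 2*s < -18))
The weakest precondition is 3*v <= y + 3 and s = t - 6 and (((7/2)*t = -6 -> 3*t > 7) -> (s + 3*y >= -14 or 2*s < -18)).
Check whether 3*v <= y + 3 and s = -1 and (s + 3*y >= -14 or 2*s < -18) and t = -1 implies it.
Countermodel: at the initial state s = -1, t = -1, v = 0, y = 0, the precondition holds but the weakest precondition fails.
Answer: invalid


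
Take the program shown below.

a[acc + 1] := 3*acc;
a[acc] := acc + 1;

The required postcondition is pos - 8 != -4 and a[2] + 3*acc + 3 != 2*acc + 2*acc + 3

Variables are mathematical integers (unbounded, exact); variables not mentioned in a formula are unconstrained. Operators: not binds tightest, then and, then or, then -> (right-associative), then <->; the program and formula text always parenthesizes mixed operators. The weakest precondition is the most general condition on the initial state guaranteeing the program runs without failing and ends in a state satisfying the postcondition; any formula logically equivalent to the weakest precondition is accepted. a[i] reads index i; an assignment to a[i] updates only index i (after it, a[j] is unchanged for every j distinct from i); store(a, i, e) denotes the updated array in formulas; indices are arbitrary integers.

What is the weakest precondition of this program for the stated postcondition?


Working backward. After the program, the postcondition pos - 8 != -4 and a[2] + 3*acc + 3 != 2*acc + 2*acc + 3 must hold; in canonical form it is pos != 4 and a[2] != acc.
Before a[acc] := acc + 1: pos != 4 and store(a, acc, acc + 1)[2] != acc
Before a[acc + 1] := 3*acc: pos != 4 and store(store(a, acc + 1, 3*acc), acc, acc + 1)[2] != acc
Answer: WP = pos != 4 and store(store(a, acc + 1, 3*acc), acc, acc + 1)[2] != acc


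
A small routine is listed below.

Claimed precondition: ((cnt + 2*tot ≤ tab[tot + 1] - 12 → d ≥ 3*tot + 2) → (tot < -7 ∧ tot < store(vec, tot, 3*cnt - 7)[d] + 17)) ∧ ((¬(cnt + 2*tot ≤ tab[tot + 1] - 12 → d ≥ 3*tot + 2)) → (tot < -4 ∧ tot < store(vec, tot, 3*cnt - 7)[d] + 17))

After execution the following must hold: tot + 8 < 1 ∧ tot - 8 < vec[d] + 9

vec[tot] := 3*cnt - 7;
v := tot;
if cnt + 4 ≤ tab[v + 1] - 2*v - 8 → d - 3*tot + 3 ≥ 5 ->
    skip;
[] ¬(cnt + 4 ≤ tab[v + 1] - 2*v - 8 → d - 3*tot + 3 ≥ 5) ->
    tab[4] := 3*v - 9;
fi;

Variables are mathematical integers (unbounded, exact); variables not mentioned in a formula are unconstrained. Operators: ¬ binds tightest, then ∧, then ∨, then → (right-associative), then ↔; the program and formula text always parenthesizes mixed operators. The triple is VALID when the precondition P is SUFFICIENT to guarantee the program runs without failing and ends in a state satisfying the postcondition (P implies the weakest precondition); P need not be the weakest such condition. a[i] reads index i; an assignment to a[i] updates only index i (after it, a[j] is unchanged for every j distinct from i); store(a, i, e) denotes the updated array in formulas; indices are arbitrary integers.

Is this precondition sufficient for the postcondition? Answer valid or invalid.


Working backward. After the program, the postcondition tot + 8 < 1 ∧ tot - 8 < vec[d] + 9 must hold; in canonical form it is tot < -7 ∧ tot < vec[d] + 17.
Then branch requires tot < -7 ∧ tot < vec[d] + 17; else branch requires tot < -7 ∧ tot < vec[d] + 17.
Before the if: ((cnt + 2*v ≤ tab[v + 1] - 12 → d ≥ 3*tot + 2) → (tot < -7 ∧ tot < vec[d] + 17)) ∧ ((¬(cnt + 2*v ≤ tab[v + 1] - 12 → d ≥ 3*tot + 2)) → (tot < -7 ∧ tot < vec[d] + 17))
Before v := tot: ((cnt + 2*tot ≤ tab[tot + 1] - 12 → d ≥ 3*tot + 2) → (tot < -7 ∧ tot < vec[d] + 17)) ∧ ((¬(cnt + 2*tot ≤ tab[tot + 1] - 12 → d ≥ 3*tot + 2)) → (tot < -7 ∧ tot < vec[d] + 17))
Before vec[tot] := 3*cnt - 7: ((cnt + 2*tot ≤ tab[tot + 1] - 12 → d ≥ 3*tot + 2) → (tot < -7 ∧ tot < store(vec, tot, 3*cnt - 7)[d] + 17)) ∧ ((¬(cnt + 2*tot ≤ tab[tot + 1] - 12 → d ≥ 3*tot + 2)) → (tot < -7 ∧ tot < store(vec, tot, 3*cnt - 7)[d] + 17))
The weakest precondition is ((cnt + 2*tot ≤ tab[tot + 1] - 12 → d ≥ 3*tot + 2) → (tot < -7 ∧ tot < store(vec, tot, 3*cnt - 7)[d] + 17)) ∧ ((¬(cnt + 2*tot ≤ tab[tot + 1] - 12 → d ≥ 3*tot + 2)) → (tot < -7 ∧ tot < store(vec, tot, 3*cnt - 7)[d] + 17)).
Check whether ((cnt + 2*tot ≤ tab[tot + 1] - 12 → d ≥ 3*tot + 2) → (tot < -7 ∧ tot < store(vec, tot, 3*cnt - 7)[d] + 17)) ∧ ((¬(cnt + 2*tot ≤ tab[tot + 1] - 12 → d ≥ 3*tot + 2)) → (tot < -4 ∧ tot < store(vec, tot, 3*cnt - 7)[d] + 17)) implies it.
Countermodel: at the initial state cnt = 0, d = -14, tab = {[-14] = 2, [-5] = 2, [-4] = 2, elsewhere 2}, tot = -5, vec = {[-14] = 0, [-5] = 6, [-4] = 6, elsewhere 6}, the precondition holds but the weakest precondition fails.
Answer: invalid
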